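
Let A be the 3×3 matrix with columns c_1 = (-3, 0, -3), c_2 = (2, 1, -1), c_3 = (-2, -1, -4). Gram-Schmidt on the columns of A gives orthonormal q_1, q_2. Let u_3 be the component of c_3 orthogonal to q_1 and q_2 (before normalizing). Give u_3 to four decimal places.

c_1 = (-3, 0, -3); ‖c_1‖ = 4.2426, so q_1 = (-0.7071, 0.0000, -0.7071).
q_1·c_2 = (-0.7071)·2 + 0.0000·1 + (-0.7071)·(-1) = -0.7071.
u_2 = c_2 + 0.7071·q_1 = (1.5000, 1.0000, -1.5000).
‖u_2‖ = 2.3452, so q_2 = (0.6396, 0.4264, -0.6396).
q_1·c_3 = (-0.7071)·(-2) + 0.0000·(-1) + (-0.7071)·(-4) = 4.2426; q_2·c_3 = 0.6396·(-2) + 0.4264·(-1) + (-0.6396)·(-4) = 0.8528.
u_3 = c_3 − 4.2426·q_1 − 0.8528·q_2 = (0.4545, -1.3636, -0.4545).

u_3 = (0.4545, -1.3636, -0.4545)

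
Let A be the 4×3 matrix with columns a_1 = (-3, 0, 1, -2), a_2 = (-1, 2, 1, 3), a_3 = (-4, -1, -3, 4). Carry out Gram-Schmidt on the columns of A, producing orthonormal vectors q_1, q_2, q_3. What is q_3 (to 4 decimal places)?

q_1 = a_1/‖a_1‖ = (-3, 0, 1, -2)/3.7417 = (-0.8018, 0.0000, 0.2673, -0.5345).
r_{12} = q_1·a_2 = -0.5345.
u_2 = a_2 + 0.5345·q_1 = (-1.4286, 2.0000, 1.1429, 2.7143).
‖u_2‖ = 3.8359, so q_2 = (-0.3724, 0.5214, 0.2979, 0.7076).
r_{13} = q_1·a_3 = 0.2673; r_{23} = q_2·a_3 = 2.9049.
u_3 = a_3 − 0.2673·q_1 − 2.9049·q_2 = (-2.7039, -2.5146, -3.9369, 2.0874).
‖u_3‖ = 5.7871, so q_3 = (-0.4672, -0.4345, -0.6803, 0.3607).

q_3 = (-0.4672, -0.4345, -0.6803, 0.3607)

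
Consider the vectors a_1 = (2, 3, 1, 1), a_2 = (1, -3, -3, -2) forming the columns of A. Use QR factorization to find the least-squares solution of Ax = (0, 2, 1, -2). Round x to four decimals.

x = (0.2736, -0.0746)

a_1 = (2, 3, 1, 1); ‖a_1‖ = 3.8730, so q_1 = (0.5164, 0.7746, 0.2582, 0.2582).
q_1·a_2 = 0.5164·1 + 0.7746·(-3) + 0.2582·(-3) + 0.2582·(-2) = -3.0984.
u_2 = a_2 + 3.0984·q_1 = (2.6000, -0.6000, -2.2000, -1.2000).
‖u_2‖ = 3.6606, so q_2 = (0.7103, -0.1639, -0.6010, -0.3278).
Qᵀb = (1.2910, -0.2732).
Back-substitute: x_2 = -0.2732/3.6606 = -0.0746.
x_1 = (1.2910 + 3.0984·(-0.0746))/3.8730 = 0.2736.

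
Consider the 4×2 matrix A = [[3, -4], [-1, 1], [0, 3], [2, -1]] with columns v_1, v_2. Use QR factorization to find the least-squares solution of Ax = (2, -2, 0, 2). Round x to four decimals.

q_1 = v_1/‖v_1‖ = (3, -1, 0, 2)/3.7417 = (0.8018, -0.2673, 0.0000, 0.5345).
r_{12} = q_1·v_2 = -4.0089.
u_2 = v_2 + 4.0089·q_1 = (-0.7857, -0.0714, 3.0000, 1.1429).
‖u_2‖ = 3.3058, so q_2 = (-0.2377, -0.0216, 0.9075, 0.3457).
Qᵀb = (3.2071, 0.2593).
Back-substitute: x_2 = 0.2593/3.3058 = 0.0784.
x_1 = (3.2071 + 4.0089·0.0784)/3.7417 = 0.9412.

x = (0.9412, 0.0784)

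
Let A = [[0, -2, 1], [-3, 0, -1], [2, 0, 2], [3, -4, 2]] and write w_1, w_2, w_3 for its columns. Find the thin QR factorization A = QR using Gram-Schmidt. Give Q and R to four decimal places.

w_1 = (0, -3, 2, 3); ‖w_1‖ = 4.6904, so q_1 = (0.0000, -0.6396, 0.4264, 0.6396).
q_1·w_2 = 0.0000·(-2) + (-0.6396)·0 + 0.4264·0 + 0.6396·(-4) = -2.5584.
u_2 = w_2 + 2.5584·q_1 = (-2.0000, -1.6364, 1.0909, -2.3636).
‖u_2‖ = 3.6680, so q_2 = (-0.5452, -0.4461, 0.2974, -0.6444).
q_1·w_3 = 0.0000·1 + (-0.6396)·(-1) + 0.4264·2 + 0.6396·2 = 2.7716; q_2·w_3 = (-0.5452)·1 + (-0.4461)·(-1) + 0.2974·2 + (-0.6444)·2 = -0.7931.
u_3 = w_3 − 2.7716·q_1 + 0.7931·q_2 = (0.5676, 0.4189, 1.0541, -0.2838).
‖u_3‖ = 1.2997, so q_3 = (0.4367, 0.3223, 0.8110, -0.2183).

Q = [[0.0000, -0.5452, 0.4367], [-0.6396, -0.4461, 0.3223], [0.4264, 0.2974, 0.8110], [0.6396, -0.6444, -0.2183]], R = [[4.6904, -2.5584, 2.7716], [0.0000, 3.6680, -0.7931], [0.0000, 0.0000, 1.2997]]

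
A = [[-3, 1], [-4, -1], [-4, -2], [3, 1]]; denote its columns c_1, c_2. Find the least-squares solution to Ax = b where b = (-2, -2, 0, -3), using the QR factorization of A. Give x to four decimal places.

c_1 = (-3, -4, -4, 3); ‖c_1‖ = 7.0711, so q_1 = (-0.4243, -0.5657, -0.5657, 0.4243).
q_1·c_2 = (-0.4243)·1 + (-0.5657)·(-1) + (-0.5657)·(-2) + 0.4243·1 = 1.6971.
u_2 = c_2 − 1.6971·q_1 = (1.7200, -0.0400, -1.0400, 0.2800).
‖u_2‖ = 2.0298, so q_2 = (0.8474, -0.0197, -0.5124, 0.1379).
Qᵀb = (0.7071, -2.0692).
Back-substitute: x_2 = -2.0692/2.0298 = -1.0194.
x_1 = (0.7071 − 1.6971·(-1.0194))/7.0711 = 0.3447.

x = (0.3447, -1.0194)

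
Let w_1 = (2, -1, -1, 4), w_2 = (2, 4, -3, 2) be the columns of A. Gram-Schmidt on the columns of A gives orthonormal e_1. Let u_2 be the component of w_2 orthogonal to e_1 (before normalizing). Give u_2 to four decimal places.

u_2 = (1.0000, 4.5000, -2.5000, 0.0000)

w_1 = (2, -1, -1, 4); ‖w_1‖ = 4.6904, so e_1 = (0.4264, -0.2132, -0.2132, 0.8528).
e_1·w_2 = 0.4264·2 + (-0.2132)·4 + (-0.2132)·(-3) + 0.8528·2 = 2.3452.
u_2 = w_2 − 2.3452·e_1 = (1.0000, 4.5000, -2.5000, 0.0000).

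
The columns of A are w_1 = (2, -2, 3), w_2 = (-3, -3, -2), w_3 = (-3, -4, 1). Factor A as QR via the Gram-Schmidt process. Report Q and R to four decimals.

w_1 = (2, -2, 3); ‖w_1‖ = 4.1231, so e_1 = (0.4851, -0.4851, 0.7276).
e_1·w_2 = 0.4851·(-3) + (-0.4851)·(-3) + 0.7276·(-2) = -1.4552.
u_2 = w_2 + 1.4552·e_1 = (-2.2941, -3.7059, -0.9412).
‖u_2‖ = 4.4590, so e_2 = (-0.5145, -0.8311, -0.2111).
e_1·w_3 = 0.4851·(-3) + (-0.4851)·(-4) + 0.7276·1 = 1.2127; e_2·w_3 = (-0.5145)·(-3) + (-0.8311)·(-4) + (-0.2111)·1 = 4.6568.
u_3 = w_3 − 1.2127·e_1 − 4.6568·e_2 = (-1.1923, 0.4586, 1.1006).
‖u_3‖ = 1.6862, so e_3 = (-0.7071, 0.2720, 0.6527).

Q = [[0.4851, -0.5145, -0.7071], [-0.4851, -0.8311, 0.2720], [0.7276, -0.2111, 0.6527]], R = [[4.1231, -1.4552, 1.2127], [0.0000, 4.4590, 4.6568], [0.0000, 0.0000, 1.6862]]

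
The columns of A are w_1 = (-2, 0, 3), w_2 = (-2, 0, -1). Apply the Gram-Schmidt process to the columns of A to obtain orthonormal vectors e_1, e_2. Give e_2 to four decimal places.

e_2 = (-0.8321, 0.0000, -0.5547)

e_1 = w_1/‖w_1‖ = (-2, 0, 3)/3.6056 = (-0.5547, 0.0000, 0.8321).
r_{12} = e_1·w_2 = 0.2774.
u_2 = w_2 − 0.2774·e_1 = (-1.8462, 0.0000, -1.2308).
‖u_2‖ = 2.2188, so e_2 = (-0.8321, 0.0000, -0.5547).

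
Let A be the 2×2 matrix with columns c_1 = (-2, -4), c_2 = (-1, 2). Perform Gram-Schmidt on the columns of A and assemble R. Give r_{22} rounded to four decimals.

c_1 = (-2, -4); ‖c_1‖ = 4.4721, so e_1 = (-0.4472, -0.8944).
e_1·c_2 = (-0.4472)·(-1) + (-0.8944)·2 = -1.3416.
u_2 = c_2 + 1.3416·e_1 = (-1.6000, 0.8000).
r_{22} = ‖u_2‖ = 1.7889.

r_{22} = 1.7889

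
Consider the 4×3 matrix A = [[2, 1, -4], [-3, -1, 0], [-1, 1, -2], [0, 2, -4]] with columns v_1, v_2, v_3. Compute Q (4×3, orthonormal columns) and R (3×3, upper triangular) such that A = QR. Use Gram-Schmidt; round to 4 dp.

Q = [[0.5345, 0.1771, -0.8108], [-0.8018, -0.0590, -0.5729], [-0.2673, 0.5313, 0.0969], [0.0000, 0.8264, 0.0705]], R = [[3.7417, 1.0690, -1.6036], [0.0000, 2.4202, -5.0764], [0.0000, 0.0000, 2.7674]]

v_1 = (2, -3, -1, 0); ‖v_1‖ = 3.7417, so e_1 = (0.5345, -0.8018, -0.2673, 0.0000).
e_1·v_2 = 0.5345·1 + (-0.8018)·(-1) + (-0.2673)·1 + 0.0000·2 = 1.0690.
u_2 = v_2 − 1.0690·e_1 = (0.4286, -0.1429, 1.2857, 2.0000).
‖u_2‖ = 2.4202, so e_2 = (0.1771, -0.0590, 0.5313, 0.8264).
e_1·v_3 = 0.5345·(-4) + (-0.8018)·0 + (-0.2673)·(-2) + 0.0000·(-4) = -1.6036; e_2·v_3 = 0.1771·(-4) + (-0.0590)·0 + 0.5313·(-2) + 0.8264·(-4) = -5.0764.
u_3 = v_3 + 1.6036·e_1 + 5.0764·e_2 = (-2.2439, -1.5854, 0.2683, 0.1951).
‖u_3‖ = 2.7674, so e_3 = (-0.8108, -0.5729, 0.0969, 0.0705).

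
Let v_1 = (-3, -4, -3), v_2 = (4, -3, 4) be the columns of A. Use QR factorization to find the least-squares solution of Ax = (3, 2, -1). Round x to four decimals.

x = (-0.4400, -0.0800)

v_1 = (-3, -4, -3); ‖v_1‖ = 5.8310, so e_1 = (-0.5145, -0.6860, -0.5145).
e_1·v_2 = (-0.5145)·4 + (-0.6860)·(-3) + (-0.5145)·4 = -2.0580.
u_2 = v_2 + 2.0580·e_1 = (2.9412, -4.4118, 2.9412).
‖u_2‖ = 6.0634, so e_2 = (0.4851, -0.7276, 0.4851).
Qᵀb = (-2.4010, -0.4851).
Back-substitute: x_2 = -0.4851/6.0634 = -0.0800.
x_1 = (-2.4010 + 2.0580·(-0.0800))/5.8310 = -0.4400.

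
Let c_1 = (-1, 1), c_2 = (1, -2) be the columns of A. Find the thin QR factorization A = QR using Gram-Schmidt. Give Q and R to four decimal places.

q_1 = c_1/‖c_1‖ = (-1, 1)/1.4142 = (-0.7071, 0.7071).
r_{12} = q_1·c_2 = -2.1213.
u_2 = c_2 + 2.1213·q_1 = (-0.5000, -0.5000).
‖u_2‖ = 0.7071, so q_2 = (-0.7071, -0.7071).

Q = [[-0.7071, -0.7071], [0.7071, -0.7071]], R = [[1.4142, -2.1213], [0.0000, 0.7071]]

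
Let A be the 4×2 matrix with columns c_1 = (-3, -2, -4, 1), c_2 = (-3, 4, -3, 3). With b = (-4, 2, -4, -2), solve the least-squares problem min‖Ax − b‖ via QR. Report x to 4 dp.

c_1 = (-3, -2, -4, 1); ‖c_1‖ = 5.4772, so e_1 = (-0.5477, -0.3651, -0.7303, 0.1826).
e_1·c_2 = (-0.5477)·(-3) + (-0.3651)·4 + (-0.7303)·(-3) + 0.1826·3 = 2.9212.
u_2 = c_2 − 2.9212·e_1 = (-1.4000, 5.0667, -0.8667, 2.4667).
‖u_2‖ = 5.8708, so e_2 = (-0.2385, 0.8630, -0.1476, 0.4202).
Qᵀb = (4.0166, 2.4301).
Back-substitute: x_2 = 2.4301/5.8708 = 0.4139.
x_1 = (4.0166 − 2.9212·0.4139)/5.4772 = 0.5126.

x = (0.5126, 0.4139)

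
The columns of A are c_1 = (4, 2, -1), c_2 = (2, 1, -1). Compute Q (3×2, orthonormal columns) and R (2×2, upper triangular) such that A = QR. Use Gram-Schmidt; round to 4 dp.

e_1 = c_1/‖c_1‖ = (4, 2, -1)/4.5826 = (0.8729, 0.4364, -0.2182).
r_{12} = e_1·c_2 = 2.4004.
u_2 = c_2 − 2.4004·e_1 = (-0.0952, -0.0476, -0.4762).
‖u_2‖ = 0.4880, so e_2 = (-0.1952, -0.0976, -0.9759).

Q = [[0.8729, -0.1952], [0.4364, -0.0976], [-0.2182, -0.9759]], R = [[4.5826, 2.4004], [0.0000, 0.4880]]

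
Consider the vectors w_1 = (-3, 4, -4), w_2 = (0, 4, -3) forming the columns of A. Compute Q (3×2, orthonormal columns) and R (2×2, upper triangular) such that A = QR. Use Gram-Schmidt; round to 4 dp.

Q = [[-0.4685, 0.8450], [0.6247, 0.5231], [-0.6247, -0.1107]], R = [[6.4031, 4.3729], [0.0000, 2.4245]]

w_1 = (-3, 4, -4); ‖w_1‖ = 6.4031, so q_1 = (-0.4685, 0.6247, -0.6247).
q_1·w_2 = (-0.4685)·0 + 0.6247·4 + (-0.6247)·(-3) = 4.3729.
u_2 = w_2 − 4.3729·q_1 = (2.0488, 1.2683, -0.2683).
‖u_2‖ = 2.4245, so q_2 = (0.8450, 0.5231, -0.1107).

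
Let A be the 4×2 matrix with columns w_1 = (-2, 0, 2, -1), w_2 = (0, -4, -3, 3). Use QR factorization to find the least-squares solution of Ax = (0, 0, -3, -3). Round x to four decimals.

w_1 = (-2, 0, 2, -1); ‖w_1‖ = 3.0000, so q_1 = (-0.6667, 0.0000, 0.6667, -0.3333).
q_1·w_2 = (-0.6667)·0 + 0.0000·(-4) + 0.6667·(-3) + (-0.3333)·3 = -3.0000.
u_2 = w_2 + 3.0000·q_1 = (-2.0000, -4.0000, -1.0000, 2.0000).
‖u_2‖ = 5.0000, so q_2 = (-0.4000, -0.8000, -0.2000, 0.4000).
Qᵀb = (-1.0000, -0.6000).
Back-substitute: x_2 = -0.6000/5.0000 = -0.1200.
x_1 = (-1.0000 + 3.0000·(-0.1200))/3.0000 = -0.4533.

x = (-0.4533, -0.1200)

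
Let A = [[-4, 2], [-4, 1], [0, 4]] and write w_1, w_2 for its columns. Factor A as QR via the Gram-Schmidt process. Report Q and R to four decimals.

Q = [[-0.7071, 0.1231], [-0.7071, -0.1231], [0.0000, 0.9847]], R = [[5.6569, -2.1213], [0.0000, 4.0620]]

w_1 = (-4, -4, 0); ‖w_1‖ = 5.6569, so q_1 = (-0.7071, -0.7071, 0.0000).
q_1·w_2 = (-0.7071)·2 + (-0.7071)·1 + 0.0000·4 = -2.1213.
u_2 = w_2 + 2.1213·q_1 = (0.5000, -0.5000, 4.0000).
‖u_2‖ = 4.0620, so q_2 = (0.1231, -0.1231, 0.9847).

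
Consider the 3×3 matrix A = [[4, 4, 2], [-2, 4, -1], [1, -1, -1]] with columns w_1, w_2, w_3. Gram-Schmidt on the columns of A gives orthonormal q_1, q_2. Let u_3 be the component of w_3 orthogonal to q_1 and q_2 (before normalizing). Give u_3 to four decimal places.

w_1 = (4, -2, 1); ‖w_1‖ = 4.5826, so q_1 = (0.8729, -0.4364, 0.2182).
q_1·w_2 = 0.8729·4 + (-0.4364)·4 + 0.2182·(-1) = 1.5275.
u_2 = w_2 − 1.5275·q_1 = (2.6667, 4.6667, -1.3333).
‖u_2‖ = 5.5377, so q_2 = (0.4815, 0.8427, -0.2408).
q_1·w_3 = 0.8729·2 + (-0.4364)·(-1) + 0.2182·(-1) = 1.9640; q_2·w_3 = 0.4815·2 + 0.8427·(-1) + (-0.2408)·(-1) = 0.3612.
u_3 = w_3 − 1.9640·q_1 − 0.3612·q_2 = (0.1118, -0.4472, -1.3416).

u_3 = (0.1118, -0.4472, -1.3416)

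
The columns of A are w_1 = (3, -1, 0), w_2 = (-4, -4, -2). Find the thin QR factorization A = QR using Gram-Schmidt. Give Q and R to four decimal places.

Q = [[0.9487, -0.2941], [-0.3162, -0.8823], [0.0000, -0.3676]], R = [[3.1623, -2.5298], [0.0000, 5.4406]]

w_1 = (3, -1, 0); ‖w_1‖ = 3.1623, so q_1 = (0.9487, -0.3162, 0.0000).
q_1·w_2 = 0.9487·(-4) + (-0.3162)·(-4) + 0.0000·(-2) = -2.5298.
u_2 = w_2 + 2.5298·q_1 = (-1.6000, -4.8000, -2.0000).
‖u_2‖ = 5.4406, so q_2 = (-0.2941, -0.8823, -0.3676).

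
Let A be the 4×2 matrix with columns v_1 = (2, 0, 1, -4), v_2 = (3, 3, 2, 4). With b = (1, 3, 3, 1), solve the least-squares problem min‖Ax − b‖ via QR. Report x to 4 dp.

q_1 = v_1/‖v_1‖ = (2, 0, 1, -4)/4.5826 = (0.4364, 0.0000, 0.2182, -0.8729).
r_{12} = q_1·v_2 = -1.7457.
u_2 = v_2 + 1.7457·q_1 = (3.7619, 3.0000, 2.3810, 2.4762).
‖u_2‖ = 5.9121, so q_2 = (0.6363, 0.5074, 0.4027, 0.4188).
Qᵀb = (0.2182, 3.7856).
Back-substitute: x_2 = 3.7856/5.9121 = 0.6403.
x_1 = (0.2182 + 1.7457·0.6403)/4.5826 = 0.2916.

x = (0.2916, 0.6403)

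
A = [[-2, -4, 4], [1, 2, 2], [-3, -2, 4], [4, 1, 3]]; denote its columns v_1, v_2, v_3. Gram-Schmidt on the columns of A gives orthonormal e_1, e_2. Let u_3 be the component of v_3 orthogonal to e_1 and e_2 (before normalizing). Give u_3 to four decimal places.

v_1 = (-2, 1, -3, 4); ‖v_1‖ = 5.4772, so e_1 = (-0.3651, 0.1826, -0.5477, 0.7303).
e_1·v_2 = (-0.3651)·(-4) + 0.1826·2 + (-0.5477)·(-2) + 0.7303·1 = 3.6515.
u_2 = v_2 − 3.6515·e_1 = (-2.6667, 1.3333, 0.0000, -1.6667).
‖u_2‖ = 3.4157, so e_2 = (-0.7807, 0.3904, 0.0000, -0.4880).
e_1·v_3 = (-0.3651)·4 + 0.1826·2 + (-0.5477)·4 + 0.7303·3 = -1.0954; e_2·v_3 = (-0.7807)·4 + 0.3904·2 + (0.0000)·4 + (-0.4880)·3 = -3.8060.
u_3 = v_3 + 1.0954·e_1 + 3.8060·e_2 = (0.6286, 3.6857, 3.4000, 1.9429).

u_3 = (0.6286, 3.6857, 3.4000, 1.9429)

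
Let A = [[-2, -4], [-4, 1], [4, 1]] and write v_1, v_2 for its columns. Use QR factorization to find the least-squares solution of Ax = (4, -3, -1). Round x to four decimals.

q_1 = v_1/‖v_1‖ = (-2, -4, 4)/6.0000 = (-0.3333, -0.6667, 0.6667).
r_{12} = q_1·v_2 = 1.3333.
u_2 = v_2 − 1.3333·q_1 = (-3.5556, 1.8889, 0.1111).
‖u_2‖ = 4.0277, so q_2 = (-0.8828, 0.4690, 0.0276).
Qᵀb = (0.0000, -4.9656).
Back-substitute: x_2 = -4.9656/4.0277 = -1.2329.
x_1 = (0.0000 − 1.3333·(-1.2329))/6.0000 = 0.2740.

x = (0.2740, -1.2329)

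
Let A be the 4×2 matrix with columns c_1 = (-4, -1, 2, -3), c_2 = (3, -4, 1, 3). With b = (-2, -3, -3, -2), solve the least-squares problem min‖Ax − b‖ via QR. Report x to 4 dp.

x = (0.4121, 0.0909)

c_1 = (-4, -1, 2, -3); ‖c_1‖ = 5.4772, so e_1 = (-0.7303, -0.1826, 0.3651, -0.5477).
e_1·c_2 = (-0.7303)·3 + (-0.1826)·(-4) + 0.3651·1 + (-0.5477)·3 = -2.7386.
u_2 = c_2 + 2.7386·e_1 = (1.0000, -4.5000, 2.0000, 1.5000).
‖u_2‖ = 5.2440, so e_2 = (0.1907, -0.8581, 0.3814, 0.2860).
Qᵀb = (2.0083, 0.4767).
Back-substitute: x_2 = 0.4767/5.2440 = 0.0909.
x_1 = (2.0083 + 2.7386·0.0909)/5.4772 = 0.4121.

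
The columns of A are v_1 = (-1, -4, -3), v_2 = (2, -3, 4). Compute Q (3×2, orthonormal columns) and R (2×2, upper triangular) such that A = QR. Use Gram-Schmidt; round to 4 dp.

v_1 = (-1, -4, -3); ‖v_1‖ = 5.0990, so e_1 = (-0.1961, -0.7845, -0.5883).
e_1·v_2 = (-0.1961)·2 + (-0.7845)·(-3) + (-0.5883)·4 = -0.3922.
u_2 = v_2 + 0.3922·e_1 = (1.9231, -3.3077, 3.7692).
‖u_2‖ = 5.3709, so e_2 = (0.3581, -0.6159, 0.7018).

Q = [[-0.1961, 0.3581], [-0.7845, -0.6159], [-0.5883, 0.7018]], R = [[5.0990, -0.3922], [0.0000, 5.3709]]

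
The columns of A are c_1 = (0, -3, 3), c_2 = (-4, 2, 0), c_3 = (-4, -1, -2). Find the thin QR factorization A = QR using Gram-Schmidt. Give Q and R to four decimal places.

c_1 = (0, -3, 3); ‖c_1‖ = 4.2426, so e_1 = (0.0000, -0.7071, 0.7071).
e_1·c_2 = 0.0000·(-4) + (-0.7071)·2 + 0.7071·0 = -1.4142.
u_2 = c_2 + 1.4142·e_1 = (-4.0000, 1.0000, 1.0000).
‖u_2‖ = 4.2426, so e_2 = (-0.9428, 0.2357, 0.2357).
e_1·c_3 = 0.0000·(-4) + (-0.7071)·(-1) + 0.7071·(-2) = -0.7071; e_2·c_3 = (-0.9428)·(-4) + 0.2357·(-1) + 0.2357·(-2) = 3.0641.
u_3 = c_3 + 0.7071·e_1 − 3.0641·e_2 = (-1.1111, -2.2222, -2.2222).
‖u_3‖ = 3.3333, so e_3 = (-0.3333, -0.6667, -0.6667).

Q = [[0.0000, -0.9428, -0.3333], [-0.7071, 0.2357, -0.6667], [0.7071, 0.2357, -0.6667]], R = [[4.2426, -1.4142, -0.7071], [0.0000, 4.2426, 3.0641], [0.0000, 0.0000, 3.3333]]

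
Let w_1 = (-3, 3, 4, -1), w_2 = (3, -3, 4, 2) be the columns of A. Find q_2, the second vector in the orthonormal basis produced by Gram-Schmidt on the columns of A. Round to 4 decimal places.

w_1 = (-3, 3, 4, -1); ‖w_1‖ = 5.9161, so q_1 = (-0.5071, 0.5071, 0.6761, -0.1690).
q_1·w_2 = (-0.5071)·3 + 0.5071·(-3) + 0.6761·4 + (-0.1690)·2 = -0.6761.
u_2 = w_2 + 0.6761·q_1 = (2.6571, -2.6571, 4.4571, 1.8857).
‖u_2‖ = 6.1272, so q_2 = (0.4337, -0.4337, 0.7274, 0.3078).

q_2 = (0.4337, -0.4337, 0.7274, 0.3078)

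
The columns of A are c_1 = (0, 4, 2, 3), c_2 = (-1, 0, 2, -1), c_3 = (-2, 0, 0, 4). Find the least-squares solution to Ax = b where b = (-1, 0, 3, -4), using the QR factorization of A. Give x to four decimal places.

c_1 = (0, 4, 2, 3); ‖c_1‖ = 5.3852, so e_1 = (0.0000, 0.7428, 0.3714, 0.5571).
e_1·c_2 = 0.0000·(-1) + 0.7428·0 + 0.3714·2 + 0.5571·(-1) = 0.1857.
u_2 = c_2 − 0.1857·e_1 = (-1.0000, -0.1379, 1.9310, -1.1034).
‖u_2‖ = 2.4424, so e_2 = (-0.4094, -0.0565, 0.7906, -0.4518).
e_1·c_3 = 0.0000·(-2) + 0.7428·0 + 0.3714·0 + 0.5571·4 = 2.2283; e_2·c_3 = (-0.4094)·(-2) + (-0.0565)·0 + 0.7906·0 + (-0.4518)·4 = -0.9883.
u_3 = c_3 − 2.2283·e_1 + 0.9883·e_2 = (-2.4046, -1.7110, -0.0462, 2.3121).
‖u_3‖ = 3.7494, so e_3 = (-0.6413, -0.4563, -0.0123, 0.6167).
Qᵀb = (-1.1142, 4.5884, -1.8624).
Back-substitute: x_3 = -1.8624/3.7494 = -0.4967.
x_2 = (4.5884 + 0.9883·(-0.4967))/2.4424 = 1.6776.
x_1 = (-1.1142 − 0.1857·1.6776 − 2.2283·(-0.4967))/5.3852 = -0.0592.

x = (-0.0592, 1.6776, -0.4967)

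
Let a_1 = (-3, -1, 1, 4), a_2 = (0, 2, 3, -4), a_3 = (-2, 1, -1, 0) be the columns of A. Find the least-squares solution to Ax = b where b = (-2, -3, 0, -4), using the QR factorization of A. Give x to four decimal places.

e_1 = a_1/‖a_1‖ = (-3, -1, 1, 4)/5.1962 = (-0.5774, -0.1925, 0.1925, 0.7698).
r_{12} = e_1·a_2 = -2.8868.
u_2 = a_2 + 2.8868·e_1 = (-1.6667, 1.4444, 3.5556, -1.7778).
‖u_2‖ = 4.5461, so e_2 = (-0.3666, 0.3177, 0.7821, -0.3911).
r_{13} = e_1·a_3 = 0.7698; r_{23} = e_2·a_3 = 0.2689.
u_3 = a_3 − 0.7698·e_1 − 0.2689·e_2 = (-1.4570, 1.0627, -1.3584, -0.4875).
‖u_3‖ = 2.3098, so e_3 = (-0.6308, 0.4601, -0.5881, -0.2110).
Qᵀb = (-1.3472, 1.3443, 0.7254).
Back-substitute: x_3 = 0.7254/2.3098 = 0.3141.
x_2 = (1.3443 − 0.2689·0.3141)/4.5461 = 0.2771.
x_1 = (-1.3472 + 2.8868·0.2771 − 0.7698·0.3141)/5.1962 = -0.1518.

x = (-0.1518, 0.2771, 0.3141)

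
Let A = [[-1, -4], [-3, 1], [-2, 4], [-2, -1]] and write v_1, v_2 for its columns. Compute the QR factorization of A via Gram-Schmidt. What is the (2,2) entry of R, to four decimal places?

r_{22} = 5.7106

e_1 = v_1/‖v_1‖ = (-1, -3, -2, -2)/4.2426 = (-0.2357, -0.7071, -0.4714, -0.4714).
r_{12} = e_1·v_2 = -1.1785.
u_2 = v_2 + 1.1785·e_1 = (-4.2778, 0.1667, 3.4444, -1.5556).
r_{22} = ‖u_2‖ = 5.7106.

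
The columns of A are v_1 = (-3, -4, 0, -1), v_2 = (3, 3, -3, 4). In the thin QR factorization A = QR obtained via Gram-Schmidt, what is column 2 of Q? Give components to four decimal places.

v_1 = (-3, -4, 0, -1); ‖v_1‖ = 5.0990, so q_1 = (-0.5883, -0.7845, 0.0000, -0.1961).
q_1·v_2 = (-0.5883)·3 + (-0.7845)·3 + 0.0000·(-3) + (-0.1961)·4 = -4.9029.
u_2 = v_2 + 4.9029·q_1 = (0.1154, -0.8462, -3.0000, 3.0385).
‖u_2‖ = 4.3545, so q_2 = (0.0265, -0.1943, -0.6889, 0.6978).

q_2 = (0.0265, -0.1943, -0.6889, 0.6978)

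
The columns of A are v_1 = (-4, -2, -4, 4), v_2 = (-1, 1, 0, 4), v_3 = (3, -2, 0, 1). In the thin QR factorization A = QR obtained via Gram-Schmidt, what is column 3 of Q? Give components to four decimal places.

e_3 = (0.7245, -0.5973, -0.0954, 0.3305)

e_1 = v_1/‖v_1‖ = (-4, -2, -4, 4)/7.2111 = (-0.5547, -0.2774, -0.5547, 0.5547).
r_{12} = e_1·v_2 = 2.4962.
u_2 = v_2 − 2.4962·e_1 = (0.3846, 1.6923, 1.3846, 2.6154).
‖u_2‖ = 3.4306, so e_2 = (0.1121, 0.4933, 0.4036, 0.7624).
r_{13} = e_1·v_3 = -0.5547; r_{23} = e_2·v_3 = 0.1121.
u_3 = v_3 + 0.5547·e_1 − 0.1121·e_2 = (2.6797, -2.2092, -0.3529, 1.2222).
‖u_3‖ = 3.6986, so e_3 = (0.7245, -0.5973, -0.0954, 0.3305).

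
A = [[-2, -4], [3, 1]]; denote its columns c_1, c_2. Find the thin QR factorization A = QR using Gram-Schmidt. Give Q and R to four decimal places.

Q = [[-0.5547, -0.8321], [0.8321, -0.5547]], R = [[3.6056, 3.0509], [0.0000, 2.7735]]

c_1 = (-2, 3); ‖c_1‖ = 3.6056, so q_1 = (-0.5547, 0.8321).
q_1·c_2 = (-0.5547)·(-4) + 0.8321·1 = 3.0509.
u_2 = c_2 − 3.0509·q_1 = (-2.3077, -1.5385).
‖u_2‖ = 2.7735, so q_2 = (-0.8321, -0.5547).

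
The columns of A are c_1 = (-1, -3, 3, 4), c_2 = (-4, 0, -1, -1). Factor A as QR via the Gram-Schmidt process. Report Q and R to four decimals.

Q = [[-0.1690, -0.9700], [-0.5071, -0.0610], [0.5071, -0.1764], [0.6761, -0.1560]], R = [[5.9161, -0.5071], [0.0000, 4.2122]]

c_1 = (-1, -3, 3, 4); ‖c_1‖ = 5.9161, so q_1 = (-0.1690, -0.5071, 0.5071, 0.6761).
q_1·c_2 = (-0.1690)·(-4) + (-0.5071)·0 + 0.5071·(-1) + 0.6761·(-1) = -0.5071.
u_2 = c_2 + 0.5071·q_1 = (-4.0857, -0.2571, -0.7429, -0.6571).
‖u_2‖ = 4.2122, so q_2 = (-0.9700, -0.0610, -0.1764, -0.1560).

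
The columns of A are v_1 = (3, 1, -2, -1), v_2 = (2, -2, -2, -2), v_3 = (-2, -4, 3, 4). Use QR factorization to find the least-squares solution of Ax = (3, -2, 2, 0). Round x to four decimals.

x = (0.8833, 0.2083, 0.6167)

v_1 = (3, 1, -2, -1); ‖v_1‖ = 3.8730, so e_1 = (0.7746, 0.2582, -0.5164, -0.2582).
e_1·v_2 = 0.7746·2 + 0.2582·(-2) + (-0.5164)·(-2) + (-0.2582)·(-2) = 2.5820.
u_2 = v_2 − 2.5820·e_1 = (0.0000, -2.6667, -0.6667, -1.3333).
‖u_2‖ = 3.0551, so e_2 = (0.0000, -0.8729, -0.2182, -0.4364).
e_1·v_3 = 0.7746·(-2) + 0.2582·(-4) + (-0.5164)·3 + (-0.2582)·4 = -5.1640; e_2·v_3 = 0.0000·(-2) + (-0.8729)·(-4) + (-0.2182)·3 + (-0.4364)·4 = 1.0911.
u_3 = v_3 + 5.1640·e_1 − 1.0911·e_2 = (2.0000, -1.7143, 0.5714, 3.1429).
‖u_3‖ = 4.1404, so e_3 = (0.4830, -0.4140, 0.1380, 0.7591).
Qᵀb = (0.7746, 1.3093, 2.5532).
Back-substitute: x_3 = 2.5532/4.1404 = 0.6167.
x_2 = (1.3093 − 1.0911·0.6167)/3.0551 = 0.2083.
x_1 = (0.7746 − 2.5820·0.2083 + 5.1640·0.6167)/3.8730 = 0.8833.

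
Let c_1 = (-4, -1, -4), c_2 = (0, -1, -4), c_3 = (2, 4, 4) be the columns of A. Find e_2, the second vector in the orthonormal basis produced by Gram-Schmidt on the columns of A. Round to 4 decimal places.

c_1 = (-4, -1, -4); ‖c_1‖ = 5.7446, so e_1 = (-0.6963, -0.1741, -0.6963).
e_1·c_2 = (-0.6963)·0 + (-0.1741)·(-1) + (-0.6963)·(-4) = 2.9593.
u_2 = c_2 − 2.9593·e_1 = (2.0606, -0.4848, -1.9394).
‖u_2‖ = 2.8710, so e_2 = (0.7177, -0.1689, -0.6755).

e_2 = (0.7177, -0.1689, -0.6755)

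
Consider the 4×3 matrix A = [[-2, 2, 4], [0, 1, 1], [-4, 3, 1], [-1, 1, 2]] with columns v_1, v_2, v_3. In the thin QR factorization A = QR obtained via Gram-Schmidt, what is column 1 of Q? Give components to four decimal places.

e_1 = v_1/‖v_1‖ = (-2, 0, -4, -1)/4.5826 = (-0.4364, 0.0000, -0.8729, -0.2182).

e_1 = (-0.4364, 0.0000, -0.8729, -0.2182)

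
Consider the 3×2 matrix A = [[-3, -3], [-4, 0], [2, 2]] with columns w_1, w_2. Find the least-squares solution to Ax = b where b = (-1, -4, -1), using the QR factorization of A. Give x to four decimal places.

x = (1.0000, -0.9231)

w_1 = (-3, -4, 2); ‖w_1‖ = 5.3852, so e_1 = (-0.5571, -0.7428, 0.3714).
e_1·w_2 = (-0.5571)·(-3) + (-0.7428)·0 + 0.3714·2 = 2.4140.
u_2 = w_2 − 2.4140·e_1 = (-1.6552, 1.7931, 1.1034).
‖u_2‖ = 2.6781, so e_2 = (-0.6180, 0.6695, 0.4120).
Qᵀb = (3.1568, -2.4721).
Back-substitute: x_2 = -2.4721/2.6781 = -0.9231.
x_1 = (3.1568 − 2.4140·(-0.9231))/5.3852 = 1.0000.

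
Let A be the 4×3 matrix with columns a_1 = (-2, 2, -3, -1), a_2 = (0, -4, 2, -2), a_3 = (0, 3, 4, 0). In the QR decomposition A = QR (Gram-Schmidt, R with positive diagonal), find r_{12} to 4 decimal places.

r_{12} = -2.8284

a_1 = (-2, 2, -3, -1); ‖a_1‖ = 4.2426, so q_1 = (-0.4714, 0.4714, -0.7071, -0.2357).
r_{12} = q_1·a_2 = -2.8284.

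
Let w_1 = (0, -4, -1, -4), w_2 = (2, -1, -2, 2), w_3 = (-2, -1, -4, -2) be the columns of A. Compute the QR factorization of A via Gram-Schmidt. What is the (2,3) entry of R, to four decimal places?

q_1 = w_1/‖w_1‖ = (0, -4, -1, -4)/5.7446 = (0.0000, -0.6963, -0.1741, -0.6963).
r_{12} = q_1·w_2 = -0.3482.
u_2 = w_2 + 0.3482·q_1 = (2.0000, -1.2424, -2.0606, 1.7576).
‖u_2‖ = 3.5887, so q_2 = (0.5573, -0.3462, -0.5742, 0.4898).
r_{23} = q_2·w_3 = 0.5489.

r_{23} = 0.5489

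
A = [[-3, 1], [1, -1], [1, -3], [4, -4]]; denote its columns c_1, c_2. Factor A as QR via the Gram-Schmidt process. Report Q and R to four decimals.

Q = [[-0.5774, -0.5715], [0.1925, -0.0544], [0.1925, -0.7893], [0.7698, -0.2177]], R = [[5.1962, -4.4264], [0.0000, 2.7217]]

q_1 = c_1/‖c_1‖ = (-3, 1, 1, 4)/5.1962 = (-0.5774, 0.1925, 0.1925, 0.7698).
r_{12} = q_1·c_2 = -4.4264.
u_2 = c_2 + 4.4264·q_1 = (-1.5556, -0.1481, -2.1481, -0.5926).
‖u_2‖ = 2.7217, so q_2 = (-0.5715, -0.0544, -0.7893, -0.2177).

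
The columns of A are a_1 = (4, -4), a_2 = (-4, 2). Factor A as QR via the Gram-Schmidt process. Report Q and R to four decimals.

Q = [[0.7071, -0.7071], [-0.7071, -0.7071]], R = [[5.6569, -4.2426], [0.0000, 1.4142]]

a_1 = (4, -4); ‖a_1‖ = 5.6569, so e_1 = (0.7071, -0.7071).
e_1·a_2 = 0.7071·(-4) + (-0.7071)·2 = -4.2426.
u_2 = a_2 + 4.2426·e_1 = (-1.0000, -1.0000).
‖u_2‖ = 1.4142, so e_2 = (-0.7071, -0.7071).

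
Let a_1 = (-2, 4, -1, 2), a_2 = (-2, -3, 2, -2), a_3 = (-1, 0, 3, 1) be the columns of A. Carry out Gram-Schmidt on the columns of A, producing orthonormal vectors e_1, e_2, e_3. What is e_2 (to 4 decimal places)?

e_2 = (-0.8601, -0.2095, 0.3969, -0.2426)

a_1 = (-2, 4, -1, 2); ‖a_1‖ = 5.0000, so e_1 = (-0.4000, 0.8000, -0.2000, 0.4000).
e_1·a_2 = (-0.4000)·(-2) + 0.8000·(-3) + (-0.2000)·2 + 0.4000·(-2) = -2.8000.
u_2 = a_2 + 2.8000·e_1 = (-3.1200, -0.7600, 1.4400, -0.8800).
‖u_2‖ = 3.6277, so e_2 = (-0.8601, -0.2095, 0.3969, -0.2426).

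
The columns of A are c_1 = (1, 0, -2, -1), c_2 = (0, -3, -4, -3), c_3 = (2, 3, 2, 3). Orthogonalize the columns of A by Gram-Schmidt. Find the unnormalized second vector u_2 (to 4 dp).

c_1 = (1, 0, -2, -1); ‖c_1‖ = 2.4495, so e_1 = (0.4082, 0.0000, -0.8165, -0.4082).
e_1·c_2 = 0.4082·0 + 0.0000·(-3) + (-0.8165)·(-4) + (-0.4082)·(-3) = 4.4907.
u_2 = c_2 − 4.4907·e_1 = (-1.8333, -3.0000, -0.3333, -1.1667).

u_2 = (-1.8333, -3.0000, -0.3333, -1.1667)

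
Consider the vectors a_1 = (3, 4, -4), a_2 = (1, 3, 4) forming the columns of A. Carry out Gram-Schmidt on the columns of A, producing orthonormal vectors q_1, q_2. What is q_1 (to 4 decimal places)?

a_1 = (3, 4, -4); ‖a_1‖ = 6.4031, so q_1 = (0.4685, 0.6247, -0.6247).

q_1 = (0.4685, 0.6247, -0.6247)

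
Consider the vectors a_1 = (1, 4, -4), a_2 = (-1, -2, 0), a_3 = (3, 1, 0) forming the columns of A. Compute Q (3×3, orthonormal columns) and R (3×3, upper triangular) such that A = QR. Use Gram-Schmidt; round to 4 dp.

Q = [[0.1741, -0.4558, 0.8729], [0.6963, -0.5698, -0.4364], [-0.6963, -0.6838, -0.2182]], R = [[5.7446, -1.5667, 1.2185], [0.0000, 1.5954, -1.9373], [0.0000, 0.0000, 2.1822]]

a_1 = (1, 4, -4); ‖a_1‖ = 5.7446, so q_1 = (0.1741, 0.6963, -0.6963).
q_1·a_2 = 0.1741·(-1) + 0.6963·(-2) + (-0.6963)·0 = -1.5667.
u_2 = a_2 + 1.5667·q_1 = (-0.7273, -0.9091, -1.0909).
‖u_2‖ = 1.5954, so q_2 = (-0.4558, -0.5698, -0.6838).
q_1·a_3 = 0.1741·3 + 0.6963·1 + (-0.6963)·0 = 1.2185; q_2·a_3 = (-0.4558)·3 + (-0.5698)·1 + (-0.6838)·0 = -1.9373.
u_3 = a_3 − 1.2185·q_1 + 1.9373·q_2 = (1.9048, -0.9524, -0.4762).
‖u_3‖ = 2.1822, so q_3 = (0.8729, -0.4364, -0.2182).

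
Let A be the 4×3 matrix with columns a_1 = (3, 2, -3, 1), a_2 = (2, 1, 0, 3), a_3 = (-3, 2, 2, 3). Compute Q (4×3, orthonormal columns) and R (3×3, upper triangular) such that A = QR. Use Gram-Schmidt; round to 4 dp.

Q = [[0.6255, 0.1912, -0.6683], [0.4170, 0.0147, 0.7011], [-0.6255, 0.4853, -0.1302], [0.2085, 0.8530, 0.2118]], R = [[4.7958, 2.2937, -1.6681], [0.0000, 2.9562, 2.9856], [0.0000, 0.0000, 3.7820]]

a_1 = (3, 2, -3, 1); ‖a_1‖ = 4.7958, so q_1 = (0.6255, 0.4170, -0.6255, 0.2085).
q_1·a_2 = 0.6255·2 + 0.4170·1 + (-0.6255)·0 + 0.2085·3 = 2.2937.
u_2 = a_2 − 2.2937·q_1 = (0.5652, 0.0435, 1.4348, 2.5217).
‖u_2‖ = 2.9562, so q_2 = (0.1912, 0.0147, 0.4853, 0.8530).
q_1·a_3 = 0.6255·(-3) + 0.4170·2 + (-0.6255)·2 + 0.2085·3 = -1.6681; q_2·a_3 = 0.1912·(-3) + 0.0147·2 + 0.4853·2 + 0.8530·3 = 2.9856.
u_3 = a_3 + 1.6681·q_1 − 2.9856·q_2 = (-2.5274, 2.6517, -0.4925, 0.8010).
‖u_3‖ = 3.7820, so q_3 = (-0.6683, 0.7011, -0.1302, 0.2118).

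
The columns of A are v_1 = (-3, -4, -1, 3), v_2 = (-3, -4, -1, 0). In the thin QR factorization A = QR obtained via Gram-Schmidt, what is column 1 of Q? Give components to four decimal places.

q_1 = (-0.5071, -0.6761, -0.1690, 0.5071)

v_1 = (-3, -4, -1, 3); ‖v_1‖ = 5.9161, so q_1 = (-0.5071, -0.6761, -0.1690, 0.5071).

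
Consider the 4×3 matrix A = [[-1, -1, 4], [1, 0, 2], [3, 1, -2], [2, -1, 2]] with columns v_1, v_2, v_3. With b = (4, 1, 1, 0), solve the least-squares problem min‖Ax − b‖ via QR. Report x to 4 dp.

x = (0.0299, 2.1642, 1.1940)

q_1 = v_1/‖v_1‖ = (-1, 1, 3, 2)/3.8730 = (-0.2582, 0.2582, 0.7746, 0.5164).
r_{12} = q_1·v_2 = 0.5164.
u_2 = v_2 − 0.5164·q_1 = (-0.8667, -0.1333, 0.6000, -1.2667).
‖u_2‖ = 1.6533, so q_2 = (-0.5242, -0.0806, 0.3629, -0.7662).
r_{13} = q_1·v_3 = -1.0328; r_{23} = q_2·v_3 = -4.5163.
u_3 = v_3 + 1.0328·q_1 + 4.5163·q_2 = (1.3659, 1.9024, 0.4390, -0.9268).
‖u_3‖ = 2.5567, so q_3 = (0.5342, 0.7441, 0.1717, -0.3625).
Qᵀb = (0.0000, -1.8146, 3.0527).
Back-substitute: x_3 = 3.0527/2.5567 = 1.1940.
x_2 = (-1.8146 + 4.5163·1.1940)/1.6533 = 2.1642.
x_1 = (0.0000 − 0.5164·2.1642 + 1.0328·1.1940)/3.8730 = 0.0299.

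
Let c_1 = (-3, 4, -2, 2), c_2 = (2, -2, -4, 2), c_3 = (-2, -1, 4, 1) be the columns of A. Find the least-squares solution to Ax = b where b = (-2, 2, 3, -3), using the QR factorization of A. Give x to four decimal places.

c_1 = (-3, 4, -2, 2); ‖c_1‖ = 5.7446, so e_1 = (-0.5222, 0.6963, -0.3482, 0.3482).
e_1·c_2 = (-0.5222)·2 + 0.6963·(-2) + (-0.3482)·(-4) + 0.3482·2 = -0.3482.
u_2 = c_2 + 0.3482·e_1 = (1.8182, -1.7576, -4.1212, 2.1212).
‖u_2‖ = 5.2800, so e_2 = (0.3444, -0.3329, -0.7805, 0.4017).
e_1·c_3 = (-0.5222)·(-2) + 0.6963·(-1) + (-0.3482)·4 + 0.3482·1 = -0.6963; e_2·c_3 = 0.3444·(-2) + (-0.3329)·(-1) + (-0.7805)·4 + 0.4017·1 = -3.0762.
u_3 = c_3 + 0.6963·e_1 + 3.0762·e_2 = (-1.3043, -1.5391, 1.3565, 2.4783).
‖u_3‖ = 3.4716, so e_3 = (-0.3757, -0.4433, 0.3907, 0.7139).
Qᵀb = (0.3482, -4.9013, -1.1046).
Back-substitute: x_3 = -1.1046/3.4716 = -0.3182.
x_2 = (-4.9013 + 3.0762·(-0.3182))/5.2800 = -1.1136.
x_1 = (0.3482 + 0.3482·(-1.1136) + 0.6963·(-0.3182))/5.7446 = -0.0455.

x = (-0.0455, -1.1136, -0.3182)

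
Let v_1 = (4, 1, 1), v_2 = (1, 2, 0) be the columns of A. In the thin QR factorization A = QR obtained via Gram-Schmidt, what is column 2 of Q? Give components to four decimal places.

e_2 = (-0.1925, 0.9623, -0.1925)

v_1 = (4, 1, 1); ‖v_1‖ = 4.2426, so e_1 = (0.9428, 0.2357, 0.2357).
e_1·v_2 = 0.9428·1 + 0.2357·2 + 0.2357·0 = 1.4142.
u_2 = v_2 − 1.4142·e_1 = (-0.3333, 1.6667, -0.3333).
‖u_2‖ = 1.7321, so e_2 = (-0.1925, 0.9623, -0.1925).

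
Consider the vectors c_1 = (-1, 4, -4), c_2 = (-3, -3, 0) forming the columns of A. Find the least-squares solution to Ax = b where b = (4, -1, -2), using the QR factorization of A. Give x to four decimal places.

x = (-0.1579, -0.5789)

c_1 = (-1, 4, -4); ‖c_1‖ = 5.7446, so q_1 = (-0.1741, 0.6963, -0.6963).
q_1·c_2 = (-0.1741)·(-3) + 0.6963·(-3) + (-0.6963)·0 = -1.5667.
u_2 = c_2 + 1.5667·q_1 = (-3.2727, -1.9091, -1.0909).
‖u_2‖ = 3.9428, so q_2 = (-0.8301, -0.4842, -0.2767).
Qᵀb = (0.0000, -2.2827).
Back-substitute: x_2 = -2.2827/3.9428 = -0.5789.
x_1 = (0.0000 + 1.5667·(-0.5789))/5.7446 = -0.1579.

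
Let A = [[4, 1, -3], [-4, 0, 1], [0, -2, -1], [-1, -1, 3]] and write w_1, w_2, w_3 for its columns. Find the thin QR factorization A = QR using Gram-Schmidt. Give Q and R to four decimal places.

w_1 = (4, -4, 0, -1); ‖w_1‖ = 5.7446, so e_1 = (0.6963, -0.6963, 0.0000, -0.1741).
e_1·w_2 = 0.6963·1 + (-0.6963)·0 + 0.0000·(-2) + (-0.1741)·(-1) = 0.8704.
u_2 = w_2 − 0.8704·e_1 = (0.3939, 0.6061, -2.0000, -0.8485).
‖u_2‖ = 2.2896, so e_2 = (0.1721, 0.2647, -0.8735, -0.3706).
e_1·w_3 = 0.6963·(-3) + (-0.6963)·1 + 0.0000·(-1) + (-0.1741)·3 = -3.3075; e_2·w_3 = 0.1721·(-3) + 0.2647·1 + (-0.8735)·(-1) + (-0.3706)·3 = -0.4897.
u_3 = w_3 + 3.3075·e_1 + 0.4897·e_2 = (-0.6127, -1.1734, -1.4277, 2.2428).
‖u_3‖ = 2.9700, so e_3 = (-0.2063, -0.3951, -0.4807, 0.7551).

Q = [[0.6963, 0.1721, -0.2063], [-0.6963, 0.2647, -0.3951], [0.0000, -0.8735, -0.4807], [-0.1741, -0.3706, 0.7551]], R = [[5.7446, 0.8704, -3.3075], [0.0000, 2.2896, -0.4897], [0.0000, 0.0000, 2.9700]]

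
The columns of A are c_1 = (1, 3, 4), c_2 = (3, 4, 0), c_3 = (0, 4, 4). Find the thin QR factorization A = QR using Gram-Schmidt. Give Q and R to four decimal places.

c_1 = (1, 3, 4); ‖c_1‖ = 5.0990, so e_1 = (0.1961, 0.5883, 0.7845).
e_1·c_2 = 0.1961·3 + 0.5883·4 + 0.7845·0 = 2.9417.
u_2 = c_2 − 2.9417·e_1 = (2.4231, 2.2692, -2.3077).
‖u_2‖ = 4.0430, so e_2 = (0.5993, 0.5613, -0.5708).
e_1·c_3 = 0.1961·0 + 0.5883·4 + 0.7845·4 = 5.4913; e_2·c_3 = 0.5993·0 + 0.5613·4 + (-0.5708)·4 = -0.0381.
u_3 = c_3 − 5.4913·e_1 + 0.0381·e_2 = (-1.0541, 0.7906, -0.3294).
‖u_3‖ = 1.3582, so e_3 = (-0.7761, 0.5821, -0.2425).

Q = [[0.1961, 0.5993, -0.7761], [0.5883, 0.5613, 0.5821], [0.7845, -0.5708, -0.2425]], R = [[5.0990, 2.9417, 5.4913], [0.0000, 4.0430, -0.0381], [0.0000, 0.0000, 1.3582]]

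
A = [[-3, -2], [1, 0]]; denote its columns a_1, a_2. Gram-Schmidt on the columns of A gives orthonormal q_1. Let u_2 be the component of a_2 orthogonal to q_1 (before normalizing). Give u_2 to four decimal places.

u_2 = (-0.2000, -0.6000)

a_1 = (-3, 1); ‖a_1‖ = 3.1623, so q_1 = (-0.9487, 0.3162).
q_1·a_2 = (-0.9487)·(-2) + 0.3162·0 = 1.8974.
u_2 = a_2 − 1.8974·q_1 = (-0.2000, -0.6000).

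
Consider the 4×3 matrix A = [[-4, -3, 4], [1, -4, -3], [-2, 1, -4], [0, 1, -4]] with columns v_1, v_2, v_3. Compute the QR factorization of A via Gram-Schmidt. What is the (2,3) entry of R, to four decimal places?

v_1 = (-4, 1, -2, 0); ‖v_1‖ = 4.5826, so q_1 = (-0.8729, 0.2182, -0.4364, 0.0000).
q_1·v_2 = (-0.8729)·(-3) + 0.2182·(-4) + (-0.4364)·1 + 0.0000·1 = 1.3093.
u_2 = v_2 − 1.3093·q_1 = (-1.8571, -4.2857, 1.5714, 1.0000).
‖u_2‖ = 5.0285, so q_2 = (-0.3693, -0.8523, 0.3125, 0.1989).
r_{23} = q_2·v_3 = -0.9659.

r_{23} = -0.9659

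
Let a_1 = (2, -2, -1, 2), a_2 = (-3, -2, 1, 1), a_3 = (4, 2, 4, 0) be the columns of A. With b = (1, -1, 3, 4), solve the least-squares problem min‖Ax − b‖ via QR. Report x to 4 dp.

x = (0.7723, 1.0399, 0.7355)

a_1 = (2, -2, -1, 2); ‖a_1‖ = 3.6056, so q_1 = (0.5547, -0.5547, -0.2774, 0.5547).
q_1·a_2 = 0.5547·(-3) + (-0.5547)·(-2) + (-0.2774)·1 + 0.5547·1 = -0.2774.
u_2 = a_2 + 0.2774·q_1 = (-2.8462, -2.1538, 0.9231, 1.1538).
‖u_2‖ = 3.8630, so q_2 = (-0.7368, -0.5576, 0.2390, 0.2987).
q_1·a_3 = 0.5547·4 + (-0.5547)·2 + (-0.2774)·4 + 0.5547·0 = 0.0000; q_2·a_3 = (-0.7368)·4 + (-0.5576)·2 + 0.2390·4 + 0.2987·0 = -3.1064.
u_3 = a_3 + 0.0000·q_1 + 3.1064·q_2 = (1.7113, 0.2680, 4.7423, 0.9278).
‖u_3‖ = 5.1333, so q_3 = (0.3334, 0.0522, 0.9238, 0.1807).
Qᵀb = (2.4962, 1.7324, 3.7756).
Back-substitute: x_3 = 3.7756/5.1333 = 0.7355.
x_2 = (1.7324 + 3.1064·0.7355)/3.8630 = 1.0399.
x_1 = (2.4962 + 0.2774·1.0399 + 0.0000·0.7355)/3.6056 = 0.7723.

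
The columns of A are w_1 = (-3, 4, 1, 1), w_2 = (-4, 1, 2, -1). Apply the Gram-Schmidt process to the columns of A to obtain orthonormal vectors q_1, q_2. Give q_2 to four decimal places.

q_2 = (-0.6281, -0.4518, 0.4077, -0.4849)

w_1 = (-3, 4, 1, 1); ‖w_1‖ = 5.1962, so q_1 = (-0.5774, 0.7698, 0.1925, 0.1925).
q_1·w_2 = (-0.5774)·(-4) + 0.7698·1 + 0.1925·2 + 0.1925·(-1) = 3.2717.
u_2 = w_2 − 3.2717·q_1 = (-2.1111, -1.5185, 1.3704, -1.6296).
‖u_2‖ = 3.3610, so q_2 = (-0.6281, -0.4518, 0.4077, -0.4849).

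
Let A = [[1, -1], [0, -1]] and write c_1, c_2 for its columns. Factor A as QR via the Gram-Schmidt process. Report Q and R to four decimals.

Q = [[1.0000, 0.0000], [0.0000, -1.0000]], R = [[1.0000, -1.0000], [0.0000, 1.0000]]

c_1 = (1, 0); ‖c_1‖ = 1.0000, so q_1 = (1.0000, 0.0000).
q_1·c_2 = 1.0000·(-1) + 0.0000·(-1) = -1.0000.
u_2 = c_2 + 1.0000·q_1 = (0.0000, -1.0000).
‖u_2‖ = 1.0000, so q_2 = (0.0000, -1.0000).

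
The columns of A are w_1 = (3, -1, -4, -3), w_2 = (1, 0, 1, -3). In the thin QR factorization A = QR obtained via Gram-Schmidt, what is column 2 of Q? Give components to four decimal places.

q_1 = w_1/‖w_1‖ = (3, -1, -4, -3)/5.9161 = (0.5071, -0.1690, -0.6761, -0.5071).
r_{12} = q_1·w_2 = 1.3522.
u_2 = w_2 − 1.3522·q_1 = (0.3143, 0.2286, 1.9143, -2.3143).
‖u_2‖ = 3.0284, so q_2 = (0.1038, 0.0755, 0.6321, -0.7642).

q_2 = (0.1038, 0.0755, 0.6321, -0.7642)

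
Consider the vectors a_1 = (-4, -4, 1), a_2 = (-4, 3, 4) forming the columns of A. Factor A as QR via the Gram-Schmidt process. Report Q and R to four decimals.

a_1 = (-4, -4, 1); ‖a_1‖ = 5.7446, so e_1 = (-0.6963, -0.6963, 0.1741).
e_1·a_2 = (-0.6963)·(-4) + (-0.6963)·3 + 0.1741·4 = 1.3926.
u_2 = a_2 − 1.3926·e_1 = (-3.0303, 3.9697, 3.7576).
‖u_2‖ = 6.2498, so e_2 = (-0.4849, 0.6352, 0.6012).

Q = [[-0.6963, -0.4849], [-0.6963, 0.6352], [0.1741, 0.6012]], R = [[5.7446, 1.3926], [0.0000, 6.2498]]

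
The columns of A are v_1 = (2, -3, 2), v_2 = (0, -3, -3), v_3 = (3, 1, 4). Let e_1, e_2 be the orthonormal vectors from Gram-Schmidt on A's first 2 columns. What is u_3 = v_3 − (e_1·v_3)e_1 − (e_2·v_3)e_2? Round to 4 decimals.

e_1 = v_1/‖v_1‖ = (2, -3, 2)/4.1231 = (0.4851, -0.7276, 0.4851).
r_{12} = e_1·v_2 = 0.7276.
u_2 = v_2 − 0.7276·e_1 = (-0.3529, -2.4706, -3.3529).
‖u_2‖ = 4.1798, so e_2 = (-0.0844, -0.5911, -0.8022).
r_{13} = e_1·v_3 = 2.6679; r_{23} = e_2·v_3 = -4.0531.
u_3 = v_3 − 2.6679·e_1 + 4.0531·e_2 = (1.3636, 0.5455, -0.5455).

u_3 = (1.3636, 0.5455, -0.5455)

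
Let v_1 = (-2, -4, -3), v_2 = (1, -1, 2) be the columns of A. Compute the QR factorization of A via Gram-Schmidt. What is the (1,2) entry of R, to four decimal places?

v_1 = (-2, -4, -3); ‖v_1‖ = 5.3852, so e_1 = (-0.3714, -0.7428, -0.5571).
r_{12} = e_1·v_2 = -0.7428.

r_{12} = -0.7428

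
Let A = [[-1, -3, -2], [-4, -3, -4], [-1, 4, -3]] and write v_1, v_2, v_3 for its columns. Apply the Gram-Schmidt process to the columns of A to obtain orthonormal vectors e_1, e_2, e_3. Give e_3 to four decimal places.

e_3 = (-0.8575, 0.3159, -0.4062)

e_1 = v_1/‖v_1‖ = (-1, -4, -1)/4.2426 = (-0.2357, -0.9428, -0.2357).
r_{12} = e_1·v_2 = 2.5927.
u_2 = v_2 − 2.5927·e_1 = (-2.3889, -0.5556, 4.6111).
‖u_2‖ = 5.2228, so e_2 = (-0.4574, -0.1064, 0.8829).
r_{13} = e_1·v_3 = 4.9497; r_{23} = e_2·v_3 = -1.3084.
u_3 = v_3 − 4.9497·e_1 + 1.3084·e_2 = (-1.4318, 0.5275, -0.6782).
‖u_3‖ = 1.6698, so e_3 = (-0.8575, 0.3159, -0.4062).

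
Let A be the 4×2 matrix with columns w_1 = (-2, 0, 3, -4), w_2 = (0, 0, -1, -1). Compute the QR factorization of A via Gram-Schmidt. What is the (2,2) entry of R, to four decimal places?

r_{22} = 1.4020

w_1 = (-2, 0, 3, -4); ‖w_1‖ = 5.3852, so e_1 = (-0.3714, 0.0000, 0.5571, -0.7428).
e_1·w_2 = (-0.3714)·0 + 0.0000·0 + 0.5571·(-1) + (-0.7428)·(-1) = 0.1857.
u_2 = w_2 − 0.1857·e_1 = (0.0690, 0.0000, -1.1034, -0.8621).
r_{22} = ‖u_2‖ = 1.4020.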